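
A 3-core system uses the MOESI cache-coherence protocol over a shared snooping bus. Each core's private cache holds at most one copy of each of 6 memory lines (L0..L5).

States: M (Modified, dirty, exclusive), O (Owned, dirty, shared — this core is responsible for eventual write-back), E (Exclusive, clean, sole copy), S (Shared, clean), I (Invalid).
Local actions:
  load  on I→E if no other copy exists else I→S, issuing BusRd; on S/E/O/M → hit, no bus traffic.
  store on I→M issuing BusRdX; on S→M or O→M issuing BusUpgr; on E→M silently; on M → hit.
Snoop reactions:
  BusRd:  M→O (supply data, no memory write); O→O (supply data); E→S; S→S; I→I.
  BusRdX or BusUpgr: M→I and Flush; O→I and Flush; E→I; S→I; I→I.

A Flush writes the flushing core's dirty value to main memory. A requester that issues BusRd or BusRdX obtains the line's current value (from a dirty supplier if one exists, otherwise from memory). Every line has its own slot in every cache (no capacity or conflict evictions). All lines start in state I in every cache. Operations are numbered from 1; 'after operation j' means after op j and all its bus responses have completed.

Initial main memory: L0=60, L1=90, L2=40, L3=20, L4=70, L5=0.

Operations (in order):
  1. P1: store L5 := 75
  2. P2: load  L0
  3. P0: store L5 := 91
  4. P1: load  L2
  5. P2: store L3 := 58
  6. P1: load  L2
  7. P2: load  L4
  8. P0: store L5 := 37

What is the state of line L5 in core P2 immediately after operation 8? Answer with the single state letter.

  op1 P1: store L5 := 75 → I/M/I on L5; bus BusRdX; mem=0
  op2 P2: load  L0 → I/I/E on L0; bus BusRd; mem=60
  op3 P0: store L5 := 91 → M/I/I on L5; bus BusRdX Flush; mem=75
  op4 P1: load  L2 → I/E/I on L2; bus BusRd; mem=40
  op5 P2: store L3 := 58 → I/I/M on L3; bus BusRdX; mem=20
  op6 P1: load  L2 → I/E/I on L2; bus (none); mem=40
  op7 P2: load  L4 → I/I/E on L4; bus BusRd; mem=70
  op8 P0: store L5 := 37 → M/I/I on L5; bus (none); mem=75

state = I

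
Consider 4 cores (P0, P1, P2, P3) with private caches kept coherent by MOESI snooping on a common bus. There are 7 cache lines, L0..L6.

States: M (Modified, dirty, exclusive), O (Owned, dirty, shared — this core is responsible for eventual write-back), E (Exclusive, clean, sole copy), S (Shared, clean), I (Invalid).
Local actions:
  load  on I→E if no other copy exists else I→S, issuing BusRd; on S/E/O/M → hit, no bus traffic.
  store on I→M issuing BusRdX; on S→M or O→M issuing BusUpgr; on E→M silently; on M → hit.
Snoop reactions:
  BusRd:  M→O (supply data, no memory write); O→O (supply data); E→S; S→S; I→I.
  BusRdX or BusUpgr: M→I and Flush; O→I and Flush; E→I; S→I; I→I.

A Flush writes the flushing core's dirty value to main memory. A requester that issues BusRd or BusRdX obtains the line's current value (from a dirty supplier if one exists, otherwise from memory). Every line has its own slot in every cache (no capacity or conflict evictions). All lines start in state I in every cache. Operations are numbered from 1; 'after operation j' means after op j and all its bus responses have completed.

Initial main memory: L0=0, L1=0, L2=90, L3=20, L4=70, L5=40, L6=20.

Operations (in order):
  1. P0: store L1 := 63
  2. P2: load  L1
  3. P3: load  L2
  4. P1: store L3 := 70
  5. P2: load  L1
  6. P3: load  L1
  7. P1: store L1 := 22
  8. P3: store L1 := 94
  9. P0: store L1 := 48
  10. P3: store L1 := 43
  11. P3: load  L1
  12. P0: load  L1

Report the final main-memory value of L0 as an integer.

1. P0: store L1 := 63  bus=[BusRdX]  L1: P0=M P1=I P2=I P3=I  mem[L1]=0
2. P2: load  L1  bus=[BusRd]  L1: P0=O P1=I P2=S P3=I  mem[L1]=0
3. P3: load  L2  bus=[BusRd]  L2: P0=I P1=I P2=I P3=E  mem[L2]=90
4. P1: store L3 := 70  bus=[BusRdX]  L3: P0=I P1=M P2=I P3=I  mem[L3]=20
5. P2: load  L1  bus=[-]  L1: P0=O P1=I P2=S P3=I  mem[L1]=0
6. P3: load  L1  bus=[BusRd]  L1: P0=O P1=I P2=S P3=S  mem[L1]=0
7. P1: store L1 := 22  bus=[BusRdX,Flush]  L1: P0=I P1=M P2=I P3=I  mem[L1]=63
8. P3: store L1 := 94  bus=[BusRdX,Flush]  L1: P0=I P1=I P2=I P3=M  mem[L1]=22
9. P0: store L1 := 48  bus=[BusRdX,Flush]  L1: P0=M P1=I P2=I P3=I  mem[L1]=94
10. P3: store L1 := 43  bus=[BusRdX,Flush]  L1: P0=I P1=I P2=I P3=M  mem[L1]=48
11. P3: load  L1  bus=[-]  L1: P0=I P1=I P2=I P3=M  mem[L1]=48
12. P0: load  L1  bus=[BusRd]  L1: P0=S P1=I P2=I P3=O  mem[L1]=48

memory[L0] = 0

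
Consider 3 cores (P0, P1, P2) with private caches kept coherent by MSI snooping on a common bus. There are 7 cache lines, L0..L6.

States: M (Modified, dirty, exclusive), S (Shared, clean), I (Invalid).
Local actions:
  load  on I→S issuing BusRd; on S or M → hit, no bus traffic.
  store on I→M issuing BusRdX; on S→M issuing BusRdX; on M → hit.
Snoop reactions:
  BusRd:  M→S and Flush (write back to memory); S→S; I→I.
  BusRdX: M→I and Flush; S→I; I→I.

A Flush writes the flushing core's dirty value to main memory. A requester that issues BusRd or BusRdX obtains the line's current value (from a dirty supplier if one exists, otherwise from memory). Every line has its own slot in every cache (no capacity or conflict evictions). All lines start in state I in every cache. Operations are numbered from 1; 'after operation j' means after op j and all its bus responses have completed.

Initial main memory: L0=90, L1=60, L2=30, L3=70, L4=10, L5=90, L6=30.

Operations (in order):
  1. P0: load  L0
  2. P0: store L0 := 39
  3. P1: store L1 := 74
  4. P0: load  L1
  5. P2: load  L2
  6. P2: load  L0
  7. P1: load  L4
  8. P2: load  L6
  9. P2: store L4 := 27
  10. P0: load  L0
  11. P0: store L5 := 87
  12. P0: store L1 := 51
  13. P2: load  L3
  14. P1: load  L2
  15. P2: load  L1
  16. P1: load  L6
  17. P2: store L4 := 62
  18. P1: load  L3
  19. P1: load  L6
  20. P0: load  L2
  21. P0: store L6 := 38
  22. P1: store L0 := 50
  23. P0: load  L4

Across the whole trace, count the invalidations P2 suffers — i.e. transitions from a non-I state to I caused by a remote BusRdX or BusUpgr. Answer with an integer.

invalidations = 2

step 1: P0: load  L0  ⟶  SII  (L0)  txn=BusRd  M[L0]=90
step 2: P0: store L0 := 39  ⟶  MII  (L0)  txn=BusRdX  M[L0]=90
step 3: P1: store L1 := 74  ⟶  IMI  (L1)  txn=BusRdX  M[L1]=60
step 4: P0: load  L1  ⟶  SSI  (L1)  txn=BusRd+Flush  M[L1]=74
step 5: P2: load  L2  ⟶  IIS  (L2)  txn=BusRd  M[L2]=30
step 6: P2: load  L0  ⟶  SIS  (L0)  txn=BusRd+Flush  M[L0]=39
step 7: P1: load  L4  ⟶  ISI  (L4)  txn=BusRd  M[L4]=10
step 8: P2: load  L6  ⟶  IIS  (L6)  txn=BusRd  M[L6]=30
step 9: P2: store L4 := 27  ⟶  IIM  (L4)  txn=BusRdX  M[L4]=10
step 10: P0: load  L0  ⟶  SIS  (L0)  txn=∅  M[L0]=39
step 11: P0: store L5 := 87  ⟶  MII  (L5)  txn=BusRdX  M[L5]=90
step 12: P0: store L1 := 51  ⟶  MII  (L1)  txn=BusRdX  M[L1]=74
step 13: P2: load  L3  ⟶  IIS  (L3)  txn=BusRd  M[L3]=70
step 14: P1: load  L2  ⟶  ISS  (L2)  txn=BusRd  M[L2]=30
step 15: P2: load  L1  ⟶  SIS  (L1)  txn=BusRd+Flush  M[L1]=51
step 16: P1: load  L6  ⟶  ISS  (L6)  txn=BusRd  M[L6]=30
step 17: P2: store L4 := 62  ⟶  IIM  (L4)  txn=∅  M[L4]=10
step 18: P1: load  L3  ⟶  ISS  (L3)  txn=BusRd  M[L3]=70
step 19: P1: load  L6  ⟶  ISS  (L6)  txn=∅  M[L6]=30
step 20: P0: load  L2  ⟶  SSS  (L2)  txn=BusRd  M[L2]=30
step 21: P0: store L6 := 38  ⟶  MII  (L6)  txn=BusRdX  M[L6]=30
step 22: P1: store L0 := 50  ⟶  IMI  (L0)  txn=BusRdX  M[L0]=39
step 23: P0: load  L4  ⟶  SIS  (L4)  txn=BusRd+Flush  M[L4]=62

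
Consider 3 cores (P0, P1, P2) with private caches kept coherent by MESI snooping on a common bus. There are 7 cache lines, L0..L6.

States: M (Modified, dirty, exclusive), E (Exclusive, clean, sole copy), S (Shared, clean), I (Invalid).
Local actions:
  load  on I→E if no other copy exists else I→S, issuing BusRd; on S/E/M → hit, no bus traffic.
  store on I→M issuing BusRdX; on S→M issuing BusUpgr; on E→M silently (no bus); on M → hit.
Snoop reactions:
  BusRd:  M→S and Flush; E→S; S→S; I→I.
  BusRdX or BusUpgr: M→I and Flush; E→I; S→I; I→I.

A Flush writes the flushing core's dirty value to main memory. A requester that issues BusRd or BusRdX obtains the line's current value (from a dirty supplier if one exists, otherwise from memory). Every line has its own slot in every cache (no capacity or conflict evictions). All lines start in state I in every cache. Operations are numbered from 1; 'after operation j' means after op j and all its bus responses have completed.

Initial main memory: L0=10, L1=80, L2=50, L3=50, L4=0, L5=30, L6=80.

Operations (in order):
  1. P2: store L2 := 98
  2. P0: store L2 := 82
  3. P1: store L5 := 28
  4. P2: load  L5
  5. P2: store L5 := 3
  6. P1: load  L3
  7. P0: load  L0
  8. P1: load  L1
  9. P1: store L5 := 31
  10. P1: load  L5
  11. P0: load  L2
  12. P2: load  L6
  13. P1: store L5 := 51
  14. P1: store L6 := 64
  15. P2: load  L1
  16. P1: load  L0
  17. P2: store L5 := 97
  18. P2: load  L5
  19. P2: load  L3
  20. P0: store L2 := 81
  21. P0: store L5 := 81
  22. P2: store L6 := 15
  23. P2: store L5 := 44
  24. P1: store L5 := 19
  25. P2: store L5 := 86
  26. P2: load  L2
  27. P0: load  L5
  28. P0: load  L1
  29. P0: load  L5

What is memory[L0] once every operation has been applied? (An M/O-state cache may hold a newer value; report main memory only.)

[1] P2: store L2 := 98 | P0:I, P1:I, P2:M(98) | bus: BusRdX
[2] P0: store L2 := 82 | P0:M(82), P1:I, P2:I | bus: BusRdX,Flush
[3] P1: store L5 := 28 | P0:I, P1:M(28), P2:I | bus: BusRdX
[4] P2: load  L5 | P0:I, P1:S(28), P2:S(28) | bus: BusRd,Flush
[5] P2: store L5 := 3 | P0:I, P1:I, P2:M(3) | bus: BusUpgr
[6] P1: load  L3 | P0:I, P1:E(50), P2:I | bus: BusRd
[7] P0: load  L0 | P0:E(10), P1:I, P2:I | bus: BusRd
[8] P1: load  L1 | P0:I, P1:E(80), P2:I | bus: BusRd
[9] P1: store L5 := 31 | P0:I, P1:M(31), P2:I | bus: BusRdX,Flush
[10] P1: load  L5 | P0:I, P1:M(31), P2:I | bus: none
[11] P0: load  L2 | P0:M(82), P1:I, P2:I | bus: none
[12] P2: load  L6 | P0:I, P1:I, P2:E(80) | bus: BusRd
[13] P1: store L5 := 51 | P0:I, P1:M(51), P2:I | bus: none
[14] P1: store L6 := 64 | P0:I, P1:M(64), P2:I | bus: BusRdX
[15] P2: load  L1 | P0:I, P1:S(80), P2:S(80) | bus: BusRd
[16] P1: load  L0 | P0:S(10), P1:S(10), P2:I | bus: BusRd
[17] P2: store L5 := 97 | P0:I, P1:I, P2:M(97) | bus: BusRdX,Flush
[18] P2: load  L5 | P0:I, P1:I, P2:M(97) | bus: none
[19] P2: load  L3 | P0:I, P1:S(50), P2:S(50) | bus: BusRd
[20] P0: store L2 := 81 | P0:M(81), P1:I, P2:I | bus: none
[21] P0: store L5 := 81 | P0:M(81), P1:I, P2:I | bus: BusRdX,Flush
[22] P2: store L6 := 15 | P0:I, P1:I, P2:M(15) | bus: BusRdX,Flush
[23] P2: store L5 := 44 | P0:I, P1:I, P2:M(44) | bus: BusRdX,Flush
[24] P1: store L5 := 19 | P0:I, P1:M(19), P2:I | bus: BusRdX,Flush
[25] P2: store L5 := 86 | P0:I, P1:I, P2:M(86) | bus: BusRdX,Flush
[26] P2: load  L2 | P0:S(81), P1:I, P2:S(81) | bus: BusRd,Flush
[27] P0: load  L5 | P0:S(86), P1:I, P2:S(86) | bus: BusRd,Flush
[28] P0: load  L1 | P0:S(80), P1:S(80), P2:S(80) | bus: BusRd
[29] P0: load  L5 | P0:S(86), P1:I, P2:S(86) | bus: none

memory[L0] = 10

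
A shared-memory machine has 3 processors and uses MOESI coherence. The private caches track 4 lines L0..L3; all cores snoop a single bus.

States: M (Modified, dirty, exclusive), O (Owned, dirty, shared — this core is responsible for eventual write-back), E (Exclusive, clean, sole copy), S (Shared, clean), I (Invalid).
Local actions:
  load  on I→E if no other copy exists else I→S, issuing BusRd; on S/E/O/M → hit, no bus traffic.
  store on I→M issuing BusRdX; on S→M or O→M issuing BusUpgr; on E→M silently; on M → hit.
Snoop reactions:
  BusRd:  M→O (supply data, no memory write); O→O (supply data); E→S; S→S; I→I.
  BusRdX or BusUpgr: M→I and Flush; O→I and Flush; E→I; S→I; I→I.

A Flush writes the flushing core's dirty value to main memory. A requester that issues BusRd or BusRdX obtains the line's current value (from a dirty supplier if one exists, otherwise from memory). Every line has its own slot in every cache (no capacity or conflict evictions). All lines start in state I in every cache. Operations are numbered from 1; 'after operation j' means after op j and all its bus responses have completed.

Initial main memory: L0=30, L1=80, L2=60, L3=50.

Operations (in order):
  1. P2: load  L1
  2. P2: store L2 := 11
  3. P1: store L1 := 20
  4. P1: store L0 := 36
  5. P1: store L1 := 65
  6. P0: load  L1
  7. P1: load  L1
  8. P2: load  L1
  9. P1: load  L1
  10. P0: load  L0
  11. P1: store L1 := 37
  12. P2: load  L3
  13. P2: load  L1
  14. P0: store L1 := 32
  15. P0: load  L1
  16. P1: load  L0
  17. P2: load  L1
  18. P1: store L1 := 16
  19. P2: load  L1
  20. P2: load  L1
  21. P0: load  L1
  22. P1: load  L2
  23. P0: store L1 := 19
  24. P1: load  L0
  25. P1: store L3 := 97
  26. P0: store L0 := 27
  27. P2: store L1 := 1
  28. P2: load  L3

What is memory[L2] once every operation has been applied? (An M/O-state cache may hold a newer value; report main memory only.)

memory[L2] = 60

step 1: P2: load  L1  ⟶  IIE  (L1)  txn=BusRd  M[L1]=80
step 2: P2: store L2 := 11  ⟶  IIM  (L2)  txn=BusRdX  M[L2]=60
step 3: P1: store L1 := 20  ⟶  IMI  (L1)  txn=BusRdX  M[L1]=80
step 4: P1: store L0 := 36  ⟶  IMI  (L0)  txn=BusRdX  M[L0]=30
step 5: P1: store L1 := 65  ⟶  IMI  (L1)  txn=∅  M[L1]=80
step 6: P0: load  L1  ⟶  SOI  (L1)  txn=BusRd  M[L1]=80
step 7: P1: load  L1  ⟶  SOI  (L1)  txn=∅  M[L1]=80
step 8: P2: load  L1  ⟶  SOS  (L1)  txn=BusRd  M[L1]=80
step 9: P1: load  L1  ⟶  SOS  (L1)  txn=∅  M[L1]=80
step 10: P0: load  L0  ⟶  SOI  (L0)  txn=BusRd  M[L0]=30
step 11: P1: store L1 := 37  ⟶  IMI  (L1)  txn=BusUpgr  M[L1]=80
step 12: P2: load  L3  ⟶  IIE  (L3)  txn=BusRd  M[L3]=50
step 13: P2: load  L1  ⟶  IOS  (L1)  txn=BusRd  M[L1]=80
step 14: P0: store L1 := 32  ⟶  MII  (L1)  txn=BusRdX+Flush  M[L1]=37
step 15: P0: load  L1  ⟶  MII  (L1)  txn=∅  M[L1]=37
step 16: P1: load  L0  ⟶  SOI  (L0)  txn=∅  M[L0]=30
step 17: P2: load  L1  ⟶  OIS  (L1)  txn=BusRd  M[L1]=37
step 18: P1: store L1 := 16  ⟶  IMI  (L1)  txn=BusRdX+Flush  M[L1]=32
step 19: P2: load  L1  ⟶  IOS  (L1)  txn=BusRd  M[L1]=32
step 20: P2: load  L1  ⟶  IOS  (L1)  txn=∅  M[L1]=32
step 21: P0: load  L1  ⟶  SOS  (L1)  txn=BusRd  M[L1]=32
step 22: P1: load  L2  ⟶  ISO  (L2)  txn=BusRd  M[L2]=60
step 23: P0: store L1 := 19  ⟶  MII  (L1)  txn=BusUpgr+Flush  M[L1]=16
step 24: P1: load  L0  ⟶  SOI  (L0)  txn=∅  M[L0]=30
step 25: P1: store L3 := 97  ⟶  IMI  (L3)  txn=BusRdX  M[L3]=50
step 26: P0: store L0 := 27  ⟶  MII  (L0)  txn=BusUpgr+Flush  M[L0]=36
step 27: P2: store L1 := 1  ⟶  IIM  (L1)  txn=BusRdX+Flush  M[L1]=19
step 28: P2: load  L3  ⟶  IOS  (L3)  txn=BusRd  M[L3]=50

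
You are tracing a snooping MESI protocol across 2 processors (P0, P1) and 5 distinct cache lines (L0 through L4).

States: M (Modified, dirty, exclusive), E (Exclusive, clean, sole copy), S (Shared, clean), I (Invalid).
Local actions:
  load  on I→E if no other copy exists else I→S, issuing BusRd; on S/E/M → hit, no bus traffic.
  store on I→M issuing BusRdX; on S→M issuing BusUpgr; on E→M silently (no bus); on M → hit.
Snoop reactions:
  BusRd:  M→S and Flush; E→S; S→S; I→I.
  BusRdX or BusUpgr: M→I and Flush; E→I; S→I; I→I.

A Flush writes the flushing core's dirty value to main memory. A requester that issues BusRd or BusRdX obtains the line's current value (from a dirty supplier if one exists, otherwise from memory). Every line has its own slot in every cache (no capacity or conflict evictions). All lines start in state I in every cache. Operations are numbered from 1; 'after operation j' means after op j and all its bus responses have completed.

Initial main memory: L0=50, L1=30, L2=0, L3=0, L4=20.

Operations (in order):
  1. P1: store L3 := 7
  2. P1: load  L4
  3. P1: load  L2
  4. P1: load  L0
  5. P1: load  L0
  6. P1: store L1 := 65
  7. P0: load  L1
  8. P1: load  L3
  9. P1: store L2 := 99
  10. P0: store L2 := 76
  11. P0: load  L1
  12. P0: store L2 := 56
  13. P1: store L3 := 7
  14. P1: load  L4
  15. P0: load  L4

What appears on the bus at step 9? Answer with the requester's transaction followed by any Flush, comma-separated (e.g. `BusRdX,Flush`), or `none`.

bus = none

step 1: P1: store L3 := 7  ⟶  IM  (L3)  txn=BusRdX  M[L3]=0
step 2: P1: load  L4  ⟶  IE  (L4)  txn=BusRd  M[L4]=20
step 3: P1: load  L2  ⟶  IE  (L2)  txn=BusRd  M[L2]=0
step 4: P1: load  L0  ⟶  IE  (L0)  txn=BusRd  M[L0]=50
step 5: P1: load  L0  ⟶  IE  (L0)  txn=∅  M[L0]=50
step 6: P1: store L1 := 65  ⟶  IM  (L1)  txn=BusRdX  M[L1]=30
step 7: P0: load  L1  ⟶  SS  (L1)  txn=BusRd+Flush  M[L1]=65
step 8: P1: load  L3  ⟶  IM  (L3)  txn=∅  M[L3]=0
step 9: P1: store L2 := 99  ⟶  IM  (L2)  txn=∅  M[L2]=0
step 10: P0: store L2 := 76  ⟶  MI  (L2)  txn=BusRdX+Flush  M[L2]=99
step 11: P0: load  L1  ⟶  SS  (L1)  txn=∅  M[L1]=65
step 12: P0: store L2 := 56  ⟶  MI  (L2)  txn=∅  M[L2]=99
step 13: P1: store L3 := 7  ⟶  IM  (L3)  txn=∅  M[L3]=0
step 14: P1: load  L4  ⟶  IE  (L4)  txn=∅  M[L4]=20
step 15: P0: load  L4  ⟶  SS  (L4)  txn=BusRd  M[L4]=20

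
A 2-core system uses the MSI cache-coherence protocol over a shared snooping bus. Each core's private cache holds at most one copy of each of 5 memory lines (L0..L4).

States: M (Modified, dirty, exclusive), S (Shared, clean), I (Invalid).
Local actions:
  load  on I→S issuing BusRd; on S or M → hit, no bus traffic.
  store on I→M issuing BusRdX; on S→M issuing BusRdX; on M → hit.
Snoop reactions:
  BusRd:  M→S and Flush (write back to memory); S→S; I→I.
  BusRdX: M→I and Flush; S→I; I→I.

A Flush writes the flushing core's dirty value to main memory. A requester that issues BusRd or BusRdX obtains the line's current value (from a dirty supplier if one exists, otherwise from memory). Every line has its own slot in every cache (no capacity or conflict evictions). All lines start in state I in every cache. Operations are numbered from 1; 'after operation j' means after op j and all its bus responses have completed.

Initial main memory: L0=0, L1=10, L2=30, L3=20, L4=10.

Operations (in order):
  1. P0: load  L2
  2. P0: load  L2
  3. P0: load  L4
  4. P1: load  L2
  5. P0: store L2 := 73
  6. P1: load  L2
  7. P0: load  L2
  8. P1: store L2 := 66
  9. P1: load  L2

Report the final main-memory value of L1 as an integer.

[1] P0: load  L2 | P0:S(30), P1:I | bus: BusRd
[2] P0: load  L2 | P0:S(30), P1:I | bus: none
[3] P0: load  L4 | P0:S(10), P1:I | bus: BusRd
[4] P1: load  L2 | P0:S(30), P1:S(30) | bus: BusRd
[5] P0: store L2 := 73 | P0:M(73), P1:I | bus: BusRdX
[6] P1: load  L2 | P0:S(73), P1:S(73) | bus: BusRd,Flush
[7] P0: load  L2 | P0:S(73), P1:S(73) | bus: none
[8] P1: store L2 := 66 | P0:I, P1:M(66) | bus: BusRdX
[9] P1: load  L2 | P0:I, P1:M(66) | bus: none

memory[L1] = 10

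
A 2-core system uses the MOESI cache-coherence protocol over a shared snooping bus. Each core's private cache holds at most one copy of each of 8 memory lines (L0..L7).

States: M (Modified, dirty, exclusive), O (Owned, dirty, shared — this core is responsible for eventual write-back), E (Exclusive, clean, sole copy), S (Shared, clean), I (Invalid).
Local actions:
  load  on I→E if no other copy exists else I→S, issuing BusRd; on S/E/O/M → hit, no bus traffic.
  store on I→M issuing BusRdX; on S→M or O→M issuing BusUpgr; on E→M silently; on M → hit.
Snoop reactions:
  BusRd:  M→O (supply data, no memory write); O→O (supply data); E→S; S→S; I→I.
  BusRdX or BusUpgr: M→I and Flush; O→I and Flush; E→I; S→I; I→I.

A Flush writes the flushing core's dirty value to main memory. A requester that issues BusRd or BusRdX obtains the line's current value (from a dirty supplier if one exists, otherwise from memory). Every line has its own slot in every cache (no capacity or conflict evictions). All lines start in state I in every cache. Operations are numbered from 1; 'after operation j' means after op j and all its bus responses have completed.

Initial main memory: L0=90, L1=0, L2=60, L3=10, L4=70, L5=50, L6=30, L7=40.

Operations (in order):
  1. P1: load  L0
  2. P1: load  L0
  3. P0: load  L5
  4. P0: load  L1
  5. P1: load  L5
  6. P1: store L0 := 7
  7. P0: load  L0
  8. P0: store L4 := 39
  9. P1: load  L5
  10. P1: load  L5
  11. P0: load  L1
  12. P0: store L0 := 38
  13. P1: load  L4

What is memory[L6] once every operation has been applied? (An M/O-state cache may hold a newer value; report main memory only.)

[1] P1: load  L0 | P0:I, P1:E(90) | bus: BusRd
[2] P1: load  L0 | P0:I, P1:E(90) | bus: none
[3] P0: load  L5 | P0:E(50), P1:I | bus: BusRd
[4] P0: load  L1 | P0:E(0), P1:I | bus: BusRd
[5] P1: load  L5 | P0:S(50), P1:S(50) | bus: BusRd
[6] P1: store L0 := 7 | P0:I, P1:M(7) | bus: none
[7] P0: load  L0 | P0:S(7), P1:O(7) | bus: BusRd
[8] P0: store L4 := 39 | P0:M(39), P1:I | bus: BusRdX
[9] P1: load  L5 | P0:S(50), P1:S(50) | bus: none
[10] P1: load  L5 | P0:S(50), P1:S(50) | bus: none
[11] P0: load  L1 | P0:E(0), P1:I | bus: none
[12] P0: store L0 := 38 | P0:M(38), P1:I | bus: BusUpgr,Flush
[13] P1: load  L4 | P0:O(39), P1:S(39) | bus: BusRd

memory[L6] = 30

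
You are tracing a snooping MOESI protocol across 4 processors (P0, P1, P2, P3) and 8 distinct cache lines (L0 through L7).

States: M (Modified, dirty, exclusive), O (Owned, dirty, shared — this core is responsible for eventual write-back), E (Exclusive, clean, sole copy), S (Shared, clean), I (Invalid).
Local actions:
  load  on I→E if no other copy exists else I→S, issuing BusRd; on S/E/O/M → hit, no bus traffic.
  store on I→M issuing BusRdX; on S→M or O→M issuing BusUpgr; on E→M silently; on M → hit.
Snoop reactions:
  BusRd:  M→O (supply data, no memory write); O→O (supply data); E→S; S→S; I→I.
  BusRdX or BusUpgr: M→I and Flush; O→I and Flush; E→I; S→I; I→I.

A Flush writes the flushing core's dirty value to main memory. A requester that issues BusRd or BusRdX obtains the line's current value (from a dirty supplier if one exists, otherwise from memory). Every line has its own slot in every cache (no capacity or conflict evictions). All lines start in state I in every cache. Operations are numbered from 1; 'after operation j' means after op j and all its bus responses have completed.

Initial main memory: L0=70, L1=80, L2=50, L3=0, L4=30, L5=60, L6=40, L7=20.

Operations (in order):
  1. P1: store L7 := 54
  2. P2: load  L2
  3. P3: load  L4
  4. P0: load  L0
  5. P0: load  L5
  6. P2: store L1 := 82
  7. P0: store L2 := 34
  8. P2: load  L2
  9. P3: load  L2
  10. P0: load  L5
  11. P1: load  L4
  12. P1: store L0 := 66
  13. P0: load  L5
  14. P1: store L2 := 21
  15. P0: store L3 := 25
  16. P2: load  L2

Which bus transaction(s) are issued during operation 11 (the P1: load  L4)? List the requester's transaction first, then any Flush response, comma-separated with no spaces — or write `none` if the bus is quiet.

bus = BusRd

1. P1: store L7 := 54  bus=[BusRdX]  L7: P0=I P1=M P2=I P3=I  mem[L7]=20
2. P2: load  L2  bus=[BusRd]  L2: P0=I P1=I P2=E P3=I  mem[L2]=50
3. P3: load  L4  bus=[BusRd]  L4: P0=I P1=I P2=I P3=E  mem[L4]=30
4. P0: load  L0  bus=[BusRd]  L0: P0=E P1=I P2=I P3=I  mem[L0]=70
5. P0: load  L5  bus=[BusRd]  L5: P0=E P1=I P2=I P3=I  mem[L5]=60
6. P2: store L1 := 82  bus=[BusRdX]  L1: P0=I P1=I P2=M P3=I  mem[L1]=80
7. P0: store L2 := 34  bus=[BusRdX]  L2: P0=M P1=I P2=I P3=I  mem[L2]=50
8. P2: load  L2  bus=[BusRd]  L2: P0=O P1=I P2=S P3=I  mem[L2]=50
9. P3: load  L2  bus=[BusRd]  L2: P0=O P1=I P2=S P3=S  mem[L2]=50
10. P0: load  L5  bus=[-]  L5: P0=E P1=I P2=I P3=I  mem[L5]=60
11. P1: load  L4  bus=[BusRd]  L4: P0=I P1=S P2=I P3=S  mem[L4]=30
12. P1: store L0 := 66  bus=[BusRdX]  L0: P0=I P1=M P2=I P3=I  mem[L0]=70
13. P0: load  L5  bus=[-]  L5: P0=E P1=I P2=I P3=I  mem[L5]=60
14. P1: store L2 := 21  bus=[BusRdX,Flush]  L2: P0=I P1=M P2=I P3=I  mem[L2]=34
15. P0: store L3 := 25  bus=[BusRdX]  L3: P0=M P1=I P2=I P3=I  mem[L3]=0
16. P2: load  L2  bus=[BusRd]  L2: P0=I P1=O P2=S P3=I  mem[L2]=34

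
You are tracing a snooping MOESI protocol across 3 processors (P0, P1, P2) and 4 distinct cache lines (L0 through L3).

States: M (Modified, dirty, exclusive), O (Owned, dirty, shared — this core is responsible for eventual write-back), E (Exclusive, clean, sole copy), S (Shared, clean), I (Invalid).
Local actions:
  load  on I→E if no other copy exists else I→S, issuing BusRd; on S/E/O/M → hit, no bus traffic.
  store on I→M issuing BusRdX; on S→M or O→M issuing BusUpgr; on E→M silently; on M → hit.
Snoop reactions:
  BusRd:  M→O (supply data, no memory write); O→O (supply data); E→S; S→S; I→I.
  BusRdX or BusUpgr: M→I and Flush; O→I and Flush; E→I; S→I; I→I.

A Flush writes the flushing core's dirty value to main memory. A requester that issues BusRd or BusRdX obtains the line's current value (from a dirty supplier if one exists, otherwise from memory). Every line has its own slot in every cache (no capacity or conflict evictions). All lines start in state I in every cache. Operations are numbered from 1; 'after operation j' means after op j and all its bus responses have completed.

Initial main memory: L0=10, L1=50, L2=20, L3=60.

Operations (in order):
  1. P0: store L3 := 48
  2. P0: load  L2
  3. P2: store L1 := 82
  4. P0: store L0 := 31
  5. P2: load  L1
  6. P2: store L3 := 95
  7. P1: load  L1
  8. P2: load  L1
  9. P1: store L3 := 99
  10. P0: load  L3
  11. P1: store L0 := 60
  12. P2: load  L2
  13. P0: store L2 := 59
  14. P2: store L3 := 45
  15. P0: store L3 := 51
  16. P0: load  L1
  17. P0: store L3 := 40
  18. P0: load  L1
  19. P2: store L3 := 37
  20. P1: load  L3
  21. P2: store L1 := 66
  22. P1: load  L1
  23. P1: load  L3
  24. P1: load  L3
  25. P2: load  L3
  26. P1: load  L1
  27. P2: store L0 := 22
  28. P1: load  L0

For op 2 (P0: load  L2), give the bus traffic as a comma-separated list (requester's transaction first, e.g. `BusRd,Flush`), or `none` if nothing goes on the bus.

bus = BusRd

  op1 P0: store L3 := 48 → M/I/I on L3; bus BusRdX; mem=60
  op2 P0: load  L2 → E/I/I on L2; bus BusRd; mem=20
  op3 P2: store L1 := 82 → I/I/M on L1; bus BusRdX; mem=50
  op4 P0: store L0 := 31 → M/I/I on L0; bus BusRdX; mem=10
  op5 P2: load  L1 → I/I/M on L1; bus (none); mem=50
  op6 P2: store L3 := 95 → I/I/M on L3; bus BusRdX Flush; mem=48
  op7 P1: load  L1 → I/S/O on L1; bus BusRd; mem=50
  op8 P2: load  L1 → I/S/O on L1; bus (none); mem=50
  op9 P1: store L3 := 99 → I/M/I on L3; bus BusRdX Flush; mem=95
  op10 P0: load  L3 → S/O/I on L3; bus BusRd; mem=95
  op11 P1: store L0 := 60 → I/M/I on L0; bus BusRdX Flush; mem=31
  op12 P2: load  L2 → S/I/S on L2; bus BusRd; mem=20
  op13 P0: store L2 := 59 → M/I/I on L2; bus BusUpgr; mem=20
  op14 P2: store L3 := 45 → I/I/M on L3; bus BusRdX Flush; mem=99
  op15 P0: store L3 := 51 → M/I/I on L3; bus BusRdX Flush; mem=45
  op16 P0: load  L1 → S/S/O on L1; bus BusRd; mem=50
  op17 P0: store L3 := 40 → M/I/I on L3; bus (none); mem=45
  op18 P0: load  L1 → S/S/O on L1; bus (none); mem=50
  op19 P2: store L3 := 37 → I/I/M on L3; bus BusRdX Flush; mem=40
  op20 P1: load  L3 → I/S/O on L3; bus BusRd; mem=40
  op21 P2: store L1 := 66 → I/I/M on L1; bus BusUpgr; mem=50
  op22 P1: load  L1 → I/S/O on L1; bus BusRd; mem=50
  op23 P1: load  L3 → I/S/O on L3; bus (none); mem=40
  op24 P1: load  L3 → I/S/O on L3; bus (none); mem=40
  op25 P2: load  L3 → I/S/O on L3; bus (none); mem=40
  op26 P1: load  L1 → I/S/O on L1; bus (none); mem=50
  op27 P2: store L0 := 22 → I/I/M on L0; bus BusRdX Flush; mem=60
  op28 P1: load  L0 → I/S/O on L0; bus BusRd; mem=60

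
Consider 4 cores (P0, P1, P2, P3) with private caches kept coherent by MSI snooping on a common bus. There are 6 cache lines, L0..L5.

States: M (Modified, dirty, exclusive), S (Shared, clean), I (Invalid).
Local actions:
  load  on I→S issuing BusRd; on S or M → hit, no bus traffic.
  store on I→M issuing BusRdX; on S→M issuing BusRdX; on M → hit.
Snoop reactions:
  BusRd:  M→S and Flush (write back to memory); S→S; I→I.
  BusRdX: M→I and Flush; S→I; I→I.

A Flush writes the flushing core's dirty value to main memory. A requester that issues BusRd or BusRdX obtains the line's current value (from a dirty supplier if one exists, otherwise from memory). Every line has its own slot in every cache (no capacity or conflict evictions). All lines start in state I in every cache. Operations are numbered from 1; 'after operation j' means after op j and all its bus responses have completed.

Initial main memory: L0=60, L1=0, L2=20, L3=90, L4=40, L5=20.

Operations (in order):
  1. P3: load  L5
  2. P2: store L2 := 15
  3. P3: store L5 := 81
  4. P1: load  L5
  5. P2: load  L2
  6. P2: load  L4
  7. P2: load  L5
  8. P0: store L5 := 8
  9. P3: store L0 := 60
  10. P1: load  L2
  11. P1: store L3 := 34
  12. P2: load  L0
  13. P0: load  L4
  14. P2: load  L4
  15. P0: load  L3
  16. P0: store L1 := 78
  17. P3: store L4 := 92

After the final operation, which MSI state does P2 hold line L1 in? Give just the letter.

state = I

1. P3: load  L5  bus=[BusRd]  L5: P0=I P1=I P2=I P3=S  mem[L5]=20
2. P2: store L2 := 15  bus=[BusRdX]  L2: P0=I P1=I P2=M P3=I  mem[L2]=20
3. P3: store L5 := 81  bus=[BusRdX]  L5: P0=I P1=I P2=I P3=M  mem[L5]=20
4. P1: load  L5  bus=[BusRd,Flush]  L5: P0=I P1=S P2=I P3=S  mem[L5]=81
5. P2: load  L2  bus=[-]  L2: P0=I P1=I P2=M P3=I  mem[L2]=20
6. P2: load  L4  bus=[BusRd]  L4: P0=I P1=I P2=S P3=I  mem[L4]=40
7. P2: load  L5  bus=[BusRd]  L5: P0=I P1=S P2=S P3=S  mem[L5]=81
8. P0: store L5 := 8  bus=[BusRdX]  L5: P0=M P1=I P2=I P3=I  mem[L5]=81
9. P3: store L0 := 60  bus=[BusRdX]  L0: P0=I P1=I P2=I P3=M  mem[L0]=60
10. P1: load  L2  bus=[BusRd,Flush]  L2: P0=I P1=S P2=S P3=I  mem[L2]=15
11. P1: store L3 := 34  bus=[BusRdX]  L3: P0=I P1=M P2=I P3=I  mem[L3]=90
12. P2: load  L0  bus=[BusRd,Flush]  L0: P0=I P1=I P2=S P3=S  mem[L0]=60
13. P0: load  L4  bus=[BusRd]  L4: P0=S P1=I P2=S P3=I  mem[L4]=40
14. P2: load  L4  bus=[-]  L4: P0=S P1=I P2=S P3=I  mem[L4]=40
15. P0: load  L3  bus=[BusRd,Flush]  L3: P0=S P1=S P2=I P3=I  mem[L3]=34
16. P0: store L1 := 78  bus=[BusRdX]  L1: P0=M P1=I P2=I P3=I  mem[L1]=0
17. P3: store L4 := 92  bus=[BusRdX]  L4: P0=I P1=I P2=I P3=M  mem[L4]=40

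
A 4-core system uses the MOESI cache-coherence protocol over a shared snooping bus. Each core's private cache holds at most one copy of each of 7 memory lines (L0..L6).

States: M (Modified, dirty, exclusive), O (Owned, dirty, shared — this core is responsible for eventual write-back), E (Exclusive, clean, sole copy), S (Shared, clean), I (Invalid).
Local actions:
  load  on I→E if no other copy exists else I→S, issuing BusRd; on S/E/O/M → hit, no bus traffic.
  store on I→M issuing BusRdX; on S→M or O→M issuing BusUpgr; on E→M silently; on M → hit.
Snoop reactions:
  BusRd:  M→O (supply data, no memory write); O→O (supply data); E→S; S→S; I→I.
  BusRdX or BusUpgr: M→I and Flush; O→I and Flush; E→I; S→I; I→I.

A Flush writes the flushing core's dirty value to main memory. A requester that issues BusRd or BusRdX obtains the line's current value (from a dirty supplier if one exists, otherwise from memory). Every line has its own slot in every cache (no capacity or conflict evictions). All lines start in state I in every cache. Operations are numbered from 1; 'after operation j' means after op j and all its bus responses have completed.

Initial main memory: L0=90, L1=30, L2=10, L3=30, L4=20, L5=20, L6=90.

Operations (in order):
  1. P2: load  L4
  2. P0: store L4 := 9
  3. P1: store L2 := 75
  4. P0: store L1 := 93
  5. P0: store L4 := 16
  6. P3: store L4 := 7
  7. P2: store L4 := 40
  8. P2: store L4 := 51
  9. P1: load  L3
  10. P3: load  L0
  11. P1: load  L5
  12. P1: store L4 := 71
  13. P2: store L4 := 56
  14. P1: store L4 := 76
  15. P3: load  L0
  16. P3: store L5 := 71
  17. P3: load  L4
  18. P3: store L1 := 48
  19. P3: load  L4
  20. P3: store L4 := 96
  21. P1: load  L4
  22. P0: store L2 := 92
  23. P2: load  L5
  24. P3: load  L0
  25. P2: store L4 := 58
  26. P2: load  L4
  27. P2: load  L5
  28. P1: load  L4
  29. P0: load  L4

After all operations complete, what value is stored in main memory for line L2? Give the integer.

[1] P2: load  L4 | P0:I, P1:I, P2:E(20), P3:I | bus: BusRd
[2] P0: store L4 := 9 | P0:M(9), P1:I, P2:I, P3:I | bus: BusRdX
[3] P1: store L2 := 75 | P0:I, P1:M(75), P2:I, P3:I | bus: BusRdX
[4] P0: store L1 := 93 | P0:M(93), P1:I, P2:I, P3:I | bus: BusRdX
[5] P0: store L4 := 16 | P0:M(16), P1:I, P2:I, P3:I | bus: none
[6] P3: store L4 := 7 | P0:I, P1:I, P2:I, P3:M(7) | bus: BusRdX,Flush
[7] P2: store L4 := 40 | P0:I, P1:I, P2:M(40), P3:I | bus: BusRdX,Flush
[8] P2: store L4 := 51 | P0:I, P1:I, P2:M(51), P3:I | bus: none
[9] P1: load  L3 | P0:I, P1:E(30), P2:I, P3:I | bus: BusRd
[10] P3: load  L0 | P0:I, P1:I, P2:I, P3:E(90) | bus: BusRd
[11] P1: load  L5 | P0:I, P1:E(20), P2:I, P3:I | bus: BusRd
[12] P1: store L4 := 71 | P0:I, P1:M(71), P2:I, P3:I | bus: BusRdX,Flush
[13] P2: store L4 := 56 | P0:I, P1:I, P2:M(56), P3:I | bus: BusRdX,Flush
[14] P1: store L4 := 76 | P0:I, P1:M(76), P2:I, P3:I | bus: BusRdX,Flush
[15] P3: load  L0 | P0:I, P1:I, P2:I, P3:E(90) | bus: none
[16] P3: store L5 := 71 | P0:I, P1:I, P2:I, P3:M(71) | bus: BusRdX
[17] P3: load  L4 | P0:I, P1:O(76), P2:I, P3:S(76) | bus: BusRd
[18] P3: store L1 := 48 | P0:I, P1:I, P2:I, P3:M(48) | bus: BusRdX,Flush
[19] P3: load  L4 | P0:I, P1:O(76), P2:I, P3:S(76) | bus: none
[20] P3: store L4 := 96 | P0:I, P1:I, P2:I, P3:M(96) | bus: BusUpgr,Flush
[21] P1: load  L4 | P0:I, P1:S(96), P2:I, P3:O(96) | bus: BusRd
[22] P0: store L2 := 92 | P0:M(92), P1:I, P2:I, P3:I | bus: BusRdX,Flush
[23] P2: load  L5 | P0:I, P1:I, P2:S(71), P3:O(71) | bus: BusRd
[24] P3: load  L0 | P0:I, P1:I, P2:I, P3:E(90) | bus: none
[25] P2: store L4 := 58 | P0:I, P1:I, P2:M(58), P3:I | bus: BusRdX,Flush
[26] P2: load  L4 | P0:I, P1:I, P2:M(58), P3:I | bus: none
[27] P2: load  L5 | P0:I, P1:I, P2:S(71), P3:O(71) | bus: none
[28] P1: load  L4 | P0:I, P1:S(58), P2:O(58), P3:I | bus: BusRd
[29] P0: load  L4 | P0:S(58), P1:S(58), P2:O(58), P3:I | bus: BusRd

memory[L2] = 75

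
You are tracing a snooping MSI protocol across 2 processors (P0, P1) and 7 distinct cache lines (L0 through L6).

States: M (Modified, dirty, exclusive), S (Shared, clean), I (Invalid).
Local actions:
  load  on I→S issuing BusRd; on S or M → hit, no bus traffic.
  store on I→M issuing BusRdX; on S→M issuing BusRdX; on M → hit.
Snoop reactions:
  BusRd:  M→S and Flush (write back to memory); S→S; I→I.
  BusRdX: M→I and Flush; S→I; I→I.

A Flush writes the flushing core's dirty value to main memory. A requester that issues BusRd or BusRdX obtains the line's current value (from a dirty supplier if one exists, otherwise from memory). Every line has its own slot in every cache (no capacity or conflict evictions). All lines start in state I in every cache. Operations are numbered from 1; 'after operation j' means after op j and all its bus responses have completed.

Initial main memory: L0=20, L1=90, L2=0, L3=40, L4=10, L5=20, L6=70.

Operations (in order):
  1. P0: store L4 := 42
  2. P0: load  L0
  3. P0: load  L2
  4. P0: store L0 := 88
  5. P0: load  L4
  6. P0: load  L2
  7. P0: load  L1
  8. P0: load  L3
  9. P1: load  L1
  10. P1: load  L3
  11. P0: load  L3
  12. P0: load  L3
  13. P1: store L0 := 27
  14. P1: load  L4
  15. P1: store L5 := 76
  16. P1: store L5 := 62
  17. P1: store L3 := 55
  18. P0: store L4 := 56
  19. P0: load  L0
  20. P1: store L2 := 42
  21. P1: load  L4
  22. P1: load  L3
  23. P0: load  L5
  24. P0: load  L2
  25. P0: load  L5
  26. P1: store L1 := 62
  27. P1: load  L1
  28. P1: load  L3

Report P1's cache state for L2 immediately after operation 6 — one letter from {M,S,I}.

  op1 P0: store L4 := 42 → M/I on L4; bus BusRdX; mem=10
  op2 P0: load  L0 → S/I on L0; bus BusRd; mem=20
  op3 P0: load  L2 → S/I on L2; bus BusRd; mem=0
  op4 P0: store L0 := 88 → M/I on L0; bus BusRdX; mem=20
  op5 P0: load  L4 → M/I on L4; bus (none); mem=10
  op6 P0: load  L2 → S/I on L2; bus (none); mem=0
  op7 P0: load  L1 → S/I on L1; bus BusRd; mem=90
  op8 P0: load  L3 → S/I on L3; bus BusRd; mem=40
  op9 P1: load  L1 → S/S on L1; bus BusRd; mem=90
  op10 P1: load  L3 → S/S on L3; bus BusRd; mem=40
  op11 P0: load  L3 → S/S on L3; bus (none); mem=40
  op12 P0: load  L3 → S/S on L3; bus (none); mem=40
  op13 P1: store L0 := 27 → I/M on L0; bus BusRdX Flush; mem=88
  op14 P1: load  L4 → S/S on L4; bus BusRd Flush; mem=42
  op15 P1: store L5 := 76 → I/M on L5; bus BusRdX; mem=20
  op16 P1: store L5 := 62 → I/M on L5; bus (none); mem=20
  op17 P1: store L3 := 55 → I/M on L3; bus BusRdX; mem=40
  op18 P0: store L4 := 56 → M/I on L4; bus BusRdX; mem=42
  op19 P0: load  L0 → S/S on L0; bus BusRd Flush; mem=27
  op20 P1: store L2 := 42 → I/M on L2; bus BusRdX; mem=0
  op21 P1: load  L4 → S/S on L4; bus BusRd Flush; mem=56
  op22 P1: load  L3 → I/M on L3; bus (none); mem=40
  op23 P0: load  L5 → S/S on L5; bus BusRd Flush; mem=62
  op24 P0: load  L2 → S/S on L2; bus BusRd Flush; mem=42
  op25 P0: load  L5 → S/S on L5; bus (none); mem=62
  op26 P1: store L1 := 62 → I/M on L1; bus BusRdX; mem=90
  op27 P1: load  L1 → I/M on L1; bus (none); mem=90
  op28 P1: load  L3 → I/M on L3; bus (none); mem=40

state = I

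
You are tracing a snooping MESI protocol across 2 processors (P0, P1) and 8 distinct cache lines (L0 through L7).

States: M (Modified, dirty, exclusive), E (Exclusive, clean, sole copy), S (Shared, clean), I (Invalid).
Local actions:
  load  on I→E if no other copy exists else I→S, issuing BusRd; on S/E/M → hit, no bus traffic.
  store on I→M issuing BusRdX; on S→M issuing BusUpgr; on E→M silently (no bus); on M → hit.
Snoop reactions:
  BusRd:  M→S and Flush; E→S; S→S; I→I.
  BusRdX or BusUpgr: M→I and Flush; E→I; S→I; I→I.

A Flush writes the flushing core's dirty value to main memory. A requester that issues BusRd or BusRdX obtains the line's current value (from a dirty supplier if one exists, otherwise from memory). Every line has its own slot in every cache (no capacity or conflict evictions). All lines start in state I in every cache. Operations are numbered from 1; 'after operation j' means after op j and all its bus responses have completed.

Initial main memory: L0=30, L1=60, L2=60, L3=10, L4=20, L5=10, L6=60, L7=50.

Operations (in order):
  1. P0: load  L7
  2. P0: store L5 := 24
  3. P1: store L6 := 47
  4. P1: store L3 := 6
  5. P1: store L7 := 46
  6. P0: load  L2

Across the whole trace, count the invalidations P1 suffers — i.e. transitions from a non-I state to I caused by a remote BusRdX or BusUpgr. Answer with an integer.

step 1: P0: load  L7  ⟶  EI  (L7)  txn=BusRd  M[L7]=50
step 2: P0: store L5 := 24  ⟶  MI  (L5)  txn=BusRdX  M[L5]=10
step 3: P1: store L6 := 47  ⟶  IM  (L6)  txn=BusRdX  M[L6]=60
step 4: P1: store L3 := 6  ⟶  IM  (L3)  txn=BusRdX  M[L3]=10
step 5: P1: store L7 := 46  ⟶  IM  (L7)  txn=BusRdX  M[L7]=50
step 6: P0: load  L2  ⟶  EI  (L2)  txn=BusRd  M[L2]=60

invalidations = 0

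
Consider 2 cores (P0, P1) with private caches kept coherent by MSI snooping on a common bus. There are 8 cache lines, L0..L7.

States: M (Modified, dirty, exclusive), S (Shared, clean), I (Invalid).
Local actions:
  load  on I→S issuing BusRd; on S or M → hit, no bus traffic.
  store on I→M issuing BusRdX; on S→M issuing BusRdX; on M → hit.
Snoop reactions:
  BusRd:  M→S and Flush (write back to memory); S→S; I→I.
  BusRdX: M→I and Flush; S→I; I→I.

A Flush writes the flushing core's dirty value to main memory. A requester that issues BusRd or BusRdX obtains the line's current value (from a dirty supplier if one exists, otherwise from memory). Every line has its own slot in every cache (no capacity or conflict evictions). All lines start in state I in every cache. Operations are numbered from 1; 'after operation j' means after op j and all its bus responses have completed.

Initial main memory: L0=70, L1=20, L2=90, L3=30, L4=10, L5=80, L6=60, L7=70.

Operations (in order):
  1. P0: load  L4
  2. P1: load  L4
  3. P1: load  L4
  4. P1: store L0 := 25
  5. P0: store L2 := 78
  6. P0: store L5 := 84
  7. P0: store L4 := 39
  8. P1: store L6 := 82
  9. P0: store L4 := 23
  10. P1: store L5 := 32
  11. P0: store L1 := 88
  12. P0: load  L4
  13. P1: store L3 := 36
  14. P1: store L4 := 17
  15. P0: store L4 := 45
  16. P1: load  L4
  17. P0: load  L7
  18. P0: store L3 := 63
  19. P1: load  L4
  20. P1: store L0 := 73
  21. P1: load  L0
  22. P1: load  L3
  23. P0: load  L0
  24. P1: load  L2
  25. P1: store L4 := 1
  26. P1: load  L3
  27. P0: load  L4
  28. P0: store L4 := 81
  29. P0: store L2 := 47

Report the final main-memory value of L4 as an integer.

[1] P0: load  L4 | P0:S(10), P1:I | bus: BusRd
[2] P1: load  L4 | P0:S(10), P1:S(10) | bus: BusRd
[3] P1: load  L4 | P0:S(10), P1:S(10) | bus: none
[4] P1: store L0 := 25 | P0:I, P1:M(25) | bus: BusRdX
[5] P0: store L2 := 78 | P0:M(78), P1:I | bus: BusRdX
[6] P0: store L5 := 84 | P0:M(84), P1:I | bus: BusRdX
[7] P0: store L4 := 39 | P0:M(39), P1:I | bus: BusRdX
[8] P1: store L6 := 82 | P0:I, P1:M(82) | bus: BusRdX
[9] P0: store L4 := 23 | P0:M(23), P1:I | bus: none
[10] P1: store L5 := 32 | P0:I, P1:M(32) | bus: BusRdX,Flush
[11] P0: store L1 := 88 | P0:M(88), P1:I | bus: BusRdX
[12] P0: load  L4 | P0:M(23), P1:I | bus: none
[13] P1: store L3 := 36 | P0:I, P1:M(36) | bus: BusRdX
[14] P1: store L4 := 17 | P0:I, P1:M(17) | bus: BusRdX,Flush
[15] P0: store L4 := 45 | P0:M(45), P1:I | bus: BusRdX,Flush
[16] P1: load  L4 | P0:S(45), P1:S(45) | bus: BusRd,Flush
[17] P0: load  L7 | P0:S(70), P1:I | bus: BusRd
[18] P0: store L3 := 63 | P0:M(63), P1:I | bus: BusRdX,Flush
[19] P1: load  L4 | P0:S(45), P1:S(45) | bus: none
[20] P1: store L0 := 73 | P0:I, P1:M(73) | bus: none
[21] P1: load  L0 | P0:I, P1:M(73) | bus: none
[22] P1: load  L3 | P0:S(63), P1:S(63) | bus: BusRd,Flush
[23] P0: load  L0 | P0:S(73), P1:S(73) | bus: BusRd,Flush
[24] P1: load  L2 | P0:S(78), P1:S(78) | bus: BusRd,Flush
[25] P1: store L4 := 1 | P0:I, P1:M(1) | bus: BusRdX
[26] P1: load  L3 | P0:S(63), P1:S(63) | bus: none
[27] P0: load  L4 | P0:S(1), P1:S(1) | bus: BusRd,Flush
[28] P0: store L4 := 81 | P0:M(81), P1:I | bus: BusRdX
[29] P0: store L2 := 47 | P0:M(47), P1:I | bus: BusRdX

memory[L4] = 1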